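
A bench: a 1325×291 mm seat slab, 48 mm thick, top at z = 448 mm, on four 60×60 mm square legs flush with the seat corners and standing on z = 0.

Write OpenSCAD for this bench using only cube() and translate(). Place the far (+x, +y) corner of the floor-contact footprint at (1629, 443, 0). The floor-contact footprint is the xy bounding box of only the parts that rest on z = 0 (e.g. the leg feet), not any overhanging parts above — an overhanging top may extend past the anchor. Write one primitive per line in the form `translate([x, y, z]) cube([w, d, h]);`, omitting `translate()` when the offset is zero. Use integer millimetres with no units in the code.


translate([304, 152, 400]) cube([1325, 291, 48]);
translate([304, 152, 0]) cube([60, 60, 400]);
translate([304, 383, 0]) cube([60, 60, 400]);
translate([1569, 152, 0]) cube([60, 60, 400]);
translate([1569, 383, 0]) cube([60, 60, 400]);


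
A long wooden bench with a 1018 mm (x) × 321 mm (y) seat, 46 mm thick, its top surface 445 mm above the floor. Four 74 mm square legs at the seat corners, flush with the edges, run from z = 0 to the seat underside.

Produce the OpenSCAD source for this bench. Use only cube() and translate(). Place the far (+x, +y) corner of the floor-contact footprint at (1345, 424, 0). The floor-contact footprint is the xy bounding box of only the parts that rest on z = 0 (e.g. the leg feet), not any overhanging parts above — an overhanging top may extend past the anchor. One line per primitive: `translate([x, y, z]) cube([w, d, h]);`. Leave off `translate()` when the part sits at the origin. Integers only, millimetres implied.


translate([327, 103, 399]) cube([1018, 321, 46]);
translate([327, 103, 0]) cube([74, 74, 399]);
translate([327, 350, 0]) cube([74, 74, 399]);
translate([1271, 103, 0]) cube([74, 74, 399]);
translate([1271, 350, 0]) cube([74, 74, 399]);


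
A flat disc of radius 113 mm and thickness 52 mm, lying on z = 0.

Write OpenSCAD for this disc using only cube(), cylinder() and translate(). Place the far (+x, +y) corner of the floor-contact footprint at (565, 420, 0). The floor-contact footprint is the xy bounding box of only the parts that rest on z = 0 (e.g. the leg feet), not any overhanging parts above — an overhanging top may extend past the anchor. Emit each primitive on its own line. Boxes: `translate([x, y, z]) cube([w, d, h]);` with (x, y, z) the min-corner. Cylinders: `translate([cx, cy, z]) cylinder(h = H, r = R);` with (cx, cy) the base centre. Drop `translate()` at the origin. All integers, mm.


translate([452, 307, 0]) cylinder(h = 52, r = 113);


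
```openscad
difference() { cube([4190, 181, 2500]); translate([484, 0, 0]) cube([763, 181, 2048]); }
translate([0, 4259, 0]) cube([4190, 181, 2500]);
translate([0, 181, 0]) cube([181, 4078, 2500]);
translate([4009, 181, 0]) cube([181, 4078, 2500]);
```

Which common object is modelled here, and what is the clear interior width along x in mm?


A single room. The interior width is 3828 mm.

Four walls enclosing a rectangle with a door in the front wall — a room. Outside width 4190 minus two 181 mm walls gives 3828 mm.


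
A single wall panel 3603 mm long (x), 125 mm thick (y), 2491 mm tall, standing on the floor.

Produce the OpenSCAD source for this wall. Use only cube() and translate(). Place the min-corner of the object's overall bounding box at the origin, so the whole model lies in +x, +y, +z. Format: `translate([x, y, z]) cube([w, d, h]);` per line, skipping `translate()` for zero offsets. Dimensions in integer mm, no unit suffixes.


cube([3603, 125, 2491]);


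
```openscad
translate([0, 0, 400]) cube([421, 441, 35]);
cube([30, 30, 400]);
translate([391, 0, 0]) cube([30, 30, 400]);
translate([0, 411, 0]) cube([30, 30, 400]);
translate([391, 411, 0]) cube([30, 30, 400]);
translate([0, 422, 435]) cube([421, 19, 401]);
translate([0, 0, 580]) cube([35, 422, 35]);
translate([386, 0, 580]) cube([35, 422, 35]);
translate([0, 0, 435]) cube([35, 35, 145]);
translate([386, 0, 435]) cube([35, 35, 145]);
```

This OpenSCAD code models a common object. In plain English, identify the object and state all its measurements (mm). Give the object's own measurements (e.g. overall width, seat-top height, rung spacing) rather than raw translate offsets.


A chair. The seat is a 421×441×35 mm slab with its top at z = 435 mm, on four 30×30 mm corner legs (flush with the seat edges, standing on z = 0). A flat backrest 19 mm thick, 401 mm tall, spans the full seat width and rises from the seat top along its +y edge, rear face flush with the rear of the seat. Two armrests of 35×35 mm section run along each side from the seat's front edge to the front of the backrest, top faces 180 mm above the seat top and outer faces flush with the seat's x-edges; a 35×35 mm post under the front of each armrest stands on the seat at the front corner.


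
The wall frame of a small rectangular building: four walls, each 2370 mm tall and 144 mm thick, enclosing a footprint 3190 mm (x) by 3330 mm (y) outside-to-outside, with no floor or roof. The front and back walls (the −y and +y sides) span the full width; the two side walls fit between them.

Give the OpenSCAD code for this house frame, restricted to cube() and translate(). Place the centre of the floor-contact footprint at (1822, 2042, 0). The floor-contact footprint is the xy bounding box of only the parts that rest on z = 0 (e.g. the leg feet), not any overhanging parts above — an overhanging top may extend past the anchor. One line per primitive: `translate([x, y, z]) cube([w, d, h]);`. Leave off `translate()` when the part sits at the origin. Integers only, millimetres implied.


translate([227, 377, 0]) cube([3190, 144, 2370]);
translate([227, 3563, 0]) cube([3190, 144, 2370]);
translate([227, 521, 0]) cube([144, 3042, 2370]);
translate([3273, 521, 0]) cube([144, 3042, 2370]);


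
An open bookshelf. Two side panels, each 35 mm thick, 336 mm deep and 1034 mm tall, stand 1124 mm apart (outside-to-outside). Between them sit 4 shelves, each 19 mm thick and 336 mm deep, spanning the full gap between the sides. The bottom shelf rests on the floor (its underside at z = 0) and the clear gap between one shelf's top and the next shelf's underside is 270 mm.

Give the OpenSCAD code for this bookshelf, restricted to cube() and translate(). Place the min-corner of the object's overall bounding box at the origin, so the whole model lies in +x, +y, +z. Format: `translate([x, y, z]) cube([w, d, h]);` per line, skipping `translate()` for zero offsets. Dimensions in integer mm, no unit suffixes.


cube([35, 336, 1034]);
translate([1089, 0, 0]) cube([35, 336, 1034]);
translate([35, 0, 0]) cube([1054, 336, 19]);
translate([35, 0, 289]) cube([1054, 336, 19]);
translate([35, 0, 578]) cube([1054, 336, 19]);
translate([35, 0, 867]) cube([1054, 336, 19]);


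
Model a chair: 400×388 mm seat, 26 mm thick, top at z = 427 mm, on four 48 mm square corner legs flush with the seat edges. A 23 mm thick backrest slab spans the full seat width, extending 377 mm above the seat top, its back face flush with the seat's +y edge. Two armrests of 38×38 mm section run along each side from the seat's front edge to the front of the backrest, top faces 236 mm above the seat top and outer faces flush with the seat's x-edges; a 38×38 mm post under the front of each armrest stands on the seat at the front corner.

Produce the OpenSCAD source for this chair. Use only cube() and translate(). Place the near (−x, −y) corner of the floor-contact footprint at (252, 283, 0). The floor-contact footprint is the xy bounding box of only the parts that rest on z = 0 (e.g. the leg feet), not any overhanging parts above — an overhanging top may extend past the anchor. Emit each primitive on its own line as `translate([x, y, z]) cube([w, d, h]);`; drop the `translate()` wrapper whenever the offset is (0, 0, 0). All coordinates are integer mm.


translate([252, 283, 401]) cube([400, 388, 26]);
translate([252, 283, 0]) cube([48, 48, 401]);
translate([604, 283, 0]) cube([48, 48, 401]);
translate([252, 623, 0]) cube([48, 48, 401]);
translate([604, 623, 0]) cube([48, 48, 401]);
translate([252, 648, 427]) cube([400, 23, 377]);
translate([252, 283, 625]) cube([38, 365, 38]);
translate([614, 283, 625]) cube([38, 365, 38]);
translate([252, 283, 427]) cube([38, 38, 198]);
translate([614, 283, 427]) cube([38, 38, 198]);


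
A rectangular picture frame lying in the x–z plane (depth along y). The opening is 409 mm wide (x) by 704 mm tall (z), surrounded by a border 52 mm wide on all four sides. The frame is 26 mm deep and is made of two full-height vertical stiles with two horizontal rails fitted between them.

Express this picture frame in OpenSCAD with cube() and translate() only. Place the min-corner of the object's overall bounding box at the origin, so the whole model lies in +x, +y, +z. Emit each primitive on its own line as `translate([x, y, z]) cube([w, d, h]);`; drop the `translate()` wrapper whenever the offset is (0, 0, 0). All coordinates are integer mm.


cube([52, 26, 808]);
translate([461, 0, 0]) cube([52, 26, 808]);
translate([52, 0, 0]) cube([409, 26, 52]);
translate([52, 0, 756]) cube([409, 26, 52]);


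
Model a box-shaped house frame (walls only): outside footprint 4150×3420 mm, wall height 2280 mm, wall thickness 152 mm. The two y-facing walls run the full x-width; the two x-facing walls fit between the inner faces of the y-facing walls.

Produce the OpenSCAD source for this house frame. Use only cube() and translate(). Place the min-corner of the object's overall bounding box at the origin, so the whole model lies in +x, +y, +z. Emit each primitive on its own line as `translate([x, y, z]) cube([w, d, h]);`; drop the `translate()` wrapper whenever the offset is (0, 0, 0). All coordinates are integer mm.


cube([4150, 152, 2280]);
translate([0, 3268, 0]) cube([4150, 152, 2280]);
translate([0, 152, 0]) cube([152, 3116, 2280]);
translate([3998, 152, 0]) cube([152, 3116, 2280]);


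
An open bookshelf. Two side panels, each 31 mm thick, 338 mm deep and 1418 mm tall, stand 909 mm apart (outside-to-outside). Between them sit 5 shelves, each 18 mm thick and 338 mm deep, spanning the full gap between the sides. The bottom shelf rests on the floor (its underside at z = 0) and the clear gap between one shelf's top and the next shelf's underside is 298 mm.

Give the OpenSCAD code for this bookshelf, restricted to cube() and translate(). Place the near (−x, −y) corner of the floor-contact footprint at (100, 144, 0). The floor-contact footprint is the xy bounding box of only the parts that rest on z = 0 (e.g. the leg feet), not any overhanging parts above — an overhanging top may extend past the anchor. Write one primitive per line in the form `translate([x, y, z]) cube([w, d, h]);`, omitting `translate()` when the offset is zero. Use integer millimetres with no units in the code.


translate([100, 144, 0]) cube([31, 338, 1418]);
translate([978, 144, 0]) cube([31, 338, 1418]);
translate([131, 144, 0]) cube([847, 338, 18]);
translate([131, 144, 316]) cube([847, 338, 18]);
translate([131, 144, 632]) cube([847, 338, 18]);
translate([131, 144, 948]) cube([847, 338, 18]);
translate([131, 144, 1264]) cube([847, 338, 18]);


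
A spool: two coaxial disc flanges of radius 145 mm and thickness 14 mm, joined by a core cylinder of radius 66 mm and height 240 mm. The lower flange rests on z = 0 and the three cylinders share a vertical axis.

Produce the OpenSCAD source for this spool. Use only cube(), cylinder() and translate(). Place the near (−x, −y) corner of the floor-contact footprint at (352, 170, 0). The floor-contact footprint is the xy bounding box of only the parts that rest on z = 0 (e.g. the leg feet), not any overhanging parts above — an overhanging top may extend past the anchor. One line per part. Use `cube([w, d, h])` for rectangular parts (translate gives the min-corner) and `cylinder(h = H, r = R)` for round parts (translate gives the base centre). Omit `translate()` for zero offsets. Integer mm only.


translate([497, 315, 0]) cylinder(h = 14, r = 145);
translate([497, 315, 14]) cylinder(h = 240, r = 66);
translate([497, 315, 254]) cylinder(h = 14, r = 145);


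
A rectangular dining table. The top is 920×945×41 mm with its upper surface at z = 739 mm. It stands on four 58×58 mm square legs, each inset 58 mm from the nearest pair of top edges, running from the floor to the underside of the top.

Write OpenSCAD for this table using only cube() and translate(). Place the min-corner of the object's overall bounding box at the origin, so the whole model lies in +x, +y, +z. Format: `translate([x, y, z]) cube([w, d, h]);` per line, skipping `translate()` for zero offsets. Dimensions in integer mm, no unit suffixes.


translate([0, 0, 698]) cube([920, 945, 41]);
translate([58, 58, 0]) cube([58, 58, 698]);
translate([804, 58, 0]) cube([58, 58, 698]);
translate([58, 829, 0]) cube([58, 58, 698]);
translate([804, 829, 0]) cube([58, 58, 698]);


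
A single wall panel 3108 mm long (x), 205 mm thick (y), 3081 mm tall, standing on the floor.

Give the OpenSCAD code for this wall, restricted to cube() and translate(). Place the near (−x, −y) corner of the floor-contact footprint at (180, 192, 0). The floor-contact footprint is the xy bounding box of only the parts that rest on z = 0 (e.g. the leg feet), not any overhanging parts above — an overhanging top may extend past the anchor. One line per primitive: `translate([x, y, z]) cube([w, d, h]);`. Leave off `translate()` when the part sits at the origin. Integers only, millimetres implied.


translate([180, 192, 0]) cube([3108, 205, 3081]);


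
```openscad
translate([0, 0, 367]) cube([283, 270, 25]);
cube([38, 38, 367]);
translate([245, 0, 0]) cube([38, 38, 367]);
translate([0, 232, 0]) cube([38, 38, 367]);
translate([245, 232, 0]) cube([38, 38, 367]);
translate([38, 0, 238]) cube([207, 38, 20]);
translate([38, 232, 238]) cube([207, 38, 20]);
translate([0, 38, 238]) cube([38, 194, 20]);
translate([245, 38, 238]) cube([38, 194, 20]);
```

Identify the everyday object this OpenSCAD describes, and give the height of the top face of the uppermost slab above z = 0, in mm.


A stool. The seat height is 392 mm.

A 283×270×25 slab at z = 367 on four corner posts — a stool. The seat top is 367 + 25 = 392 mm.


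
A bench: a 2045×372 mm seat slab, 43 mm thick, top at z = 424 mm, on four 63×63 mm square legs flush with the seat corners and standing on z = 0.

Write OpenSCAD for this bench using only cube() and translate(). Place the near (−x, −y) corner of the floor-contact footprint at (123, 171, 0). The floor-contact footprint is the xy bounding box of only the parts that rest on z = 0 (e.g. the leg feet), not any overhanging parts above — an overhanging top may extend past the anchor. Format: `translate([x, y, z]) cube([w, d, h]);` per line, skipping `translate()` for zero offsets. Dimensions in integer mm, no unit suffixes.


translate([123, 171, 381]) cube([2045, 372, 43]);
translate([123, 171, 0]) cube([63, 63, 381]);
translate([123, 480, 0]) cube([63, 63, 381]);
translate([2105, 171, 0]) cube([63, 63, 381]);
translate([2105, 480, 0]) cube([63, 63, 381]);


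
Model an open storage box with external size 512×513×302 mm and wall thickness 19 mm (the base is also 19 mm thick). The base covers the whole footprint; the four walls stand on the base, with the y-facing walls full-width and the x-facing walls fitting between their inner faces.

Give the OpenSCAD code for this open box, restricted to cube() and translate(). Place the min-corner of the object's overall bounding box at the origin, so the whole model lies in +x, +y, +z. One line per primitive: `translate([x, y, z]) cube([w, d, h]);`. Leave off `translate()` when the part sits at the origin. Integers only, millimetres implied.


cube([512, 513, 19]);
translate([0, 0, 19]) cube([512, 19, 283]);
translate([0, 494, 19]) cube([512, 19, 283]);
translate([0, 19, 19]) cube([19, 475, 283]);
translate([493, 19, 19]) cube([19, 475, 283]);


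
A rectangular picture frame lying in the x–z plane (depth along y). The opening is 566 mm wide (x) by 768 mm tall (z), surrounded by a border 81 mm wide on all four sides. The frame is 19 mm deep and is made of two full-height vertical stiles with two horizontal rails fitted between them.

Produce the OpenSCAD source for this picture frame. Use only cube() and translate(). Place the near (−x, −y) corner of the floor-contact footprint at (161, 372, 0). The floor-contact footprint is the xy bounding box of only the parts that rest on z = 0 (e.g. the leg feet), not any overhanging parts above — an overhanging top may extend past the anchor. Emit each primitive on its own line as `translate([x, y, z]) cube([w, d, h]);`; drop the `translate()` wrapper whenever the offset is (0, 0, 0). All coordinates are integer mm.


translate([161, 372, 0]) cube([81, 19, 930]);
translate([808, 372, 0]) cube([81, 19, 930]);
translate([242, 372, 0]) cube([566, 19, 81]);
translate([242, 372, 849]) cube([566, 19, 81]);


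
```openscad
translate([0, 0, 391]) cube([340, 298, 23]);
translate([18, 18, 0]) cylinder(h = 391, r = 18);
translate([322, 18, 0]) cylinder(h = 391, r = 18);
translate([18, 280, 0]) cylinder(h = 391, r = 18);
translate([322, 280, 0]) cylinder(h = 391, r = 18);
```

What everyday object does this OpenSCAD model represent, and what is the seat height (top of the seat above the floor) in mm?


A stool. The seat height is 414 mm.

A 340×298×23 slab at z = 391 on four corner cylinders — a stool. The seat top is 391 + 23 = 414 mm.


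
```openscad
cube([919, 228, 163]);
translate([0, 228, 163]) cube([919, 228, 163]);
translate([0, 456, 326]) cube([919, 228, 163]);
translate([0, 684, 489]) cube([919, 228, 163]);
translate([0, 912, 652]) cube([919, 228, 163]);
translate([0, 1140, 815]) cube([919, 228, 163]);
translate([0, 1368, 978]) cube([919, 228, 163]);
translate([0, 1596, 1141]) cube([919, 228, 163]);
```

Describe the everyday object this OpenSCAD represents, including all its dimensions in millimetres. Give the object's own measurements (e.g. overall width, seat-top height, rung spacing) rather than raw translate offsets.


A straight staircase of 8 solid steps. Each step is 919 mm wide (x), 228 mm deep (y, the going) and 163 mm tall (the rise). The first step rests on the floor; each subsequent step sits one going further in +y and one rise higher in +z, directly behind and above the previous step with no overlap.


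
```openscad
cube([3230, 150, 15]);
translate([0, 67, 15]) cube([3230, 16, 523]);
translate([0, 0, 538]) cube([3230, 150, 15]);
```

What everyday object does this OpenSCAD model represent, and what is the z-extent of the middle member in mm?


An I-beam. The web height is 523 mm.

Two wide flanges with a thin centred web — an I-beam. Overall 553 mm minus two 15 mm flanges gives a web of 553 − 2·15 = 523 mm.


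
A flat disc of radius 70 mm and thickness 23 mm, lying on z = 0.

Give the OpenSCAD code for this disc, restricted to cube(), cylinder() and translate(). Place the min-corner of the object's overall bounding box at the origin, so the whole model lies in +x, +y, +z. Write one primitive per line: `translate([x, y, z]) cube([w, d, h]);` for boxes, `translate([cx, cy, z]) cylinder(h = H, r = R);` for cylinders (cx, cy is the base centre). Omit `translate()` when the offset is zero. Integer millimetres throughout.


translate([70, 70, 0]) cylinder(h = 23, r = 70);


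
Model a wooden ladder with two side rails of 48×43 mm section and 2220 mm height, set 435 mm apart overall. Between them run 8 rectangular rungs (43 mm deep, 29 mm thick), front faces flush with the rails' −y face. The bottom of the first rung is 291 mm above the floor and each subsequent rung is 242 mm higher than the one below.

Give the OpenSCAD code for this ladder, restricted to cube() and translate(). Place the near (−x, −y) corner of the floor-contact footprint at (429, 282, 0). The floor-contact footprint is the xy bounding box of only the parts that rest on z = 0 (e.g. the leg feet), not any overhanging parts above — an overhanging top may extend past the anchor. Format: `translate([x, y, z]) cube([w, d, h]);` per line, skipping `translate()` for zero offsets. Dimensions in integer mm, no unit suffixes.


translate([429, 282, 0]) cube([48, 43, 2220]);
translate([816, 282, 0]) cube([48, 43, 2220]);
translate([477, 282, 291]) cube([339, 43, 29]);
translate([477, 282, 533]) cube([339, 43, 29]);
translate([477, 282, 775]) cube([339, 43, 29]);
translate([477, 282, 1017]) cube([339, 43, 29]);
translate([477, 282, 1259]) cube([339, 43, 29]);
translate([477, 282, 1501]) cube([339, 43, 29]);
translate([477, 282, 1743]) cube([339, 43, 29]);
translate([477, 282, 1985]) cube([339, 43, 29]);


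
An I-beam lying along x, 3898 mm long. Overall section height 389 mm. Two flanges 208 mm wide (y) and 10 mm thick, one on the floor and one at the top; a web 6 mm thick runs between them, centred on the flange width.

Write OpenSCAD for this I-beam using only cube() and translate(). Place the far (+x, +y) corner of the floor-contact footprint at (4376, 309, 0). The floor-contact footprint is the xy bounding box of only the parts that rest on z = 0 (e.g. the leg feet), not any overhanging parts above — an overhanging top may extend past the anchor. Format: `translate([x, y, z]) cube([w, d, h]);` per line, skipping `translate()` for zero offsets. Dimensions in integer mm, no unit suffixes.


translate([478, 101, 0]) cube([3898, 208, 10]);
translate([478, 202, 10]) cube([3898, 6, 369]);
translate([478, 101, 379]) cube([3898, 208, 10]);


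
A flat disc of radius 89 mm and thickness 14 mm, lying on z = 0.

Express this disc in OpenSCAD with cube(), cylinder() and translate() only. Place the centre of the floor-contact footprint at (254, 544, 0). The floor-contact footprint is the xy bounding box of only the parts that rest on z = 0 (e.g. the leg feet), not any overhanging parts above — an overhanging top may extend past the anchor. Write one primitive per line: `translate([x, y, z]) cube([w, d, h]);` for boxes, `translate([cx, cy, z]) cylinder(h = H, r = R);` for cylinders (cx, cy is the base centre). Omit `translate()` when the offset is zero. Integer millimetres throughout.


translate([254, 544, 0]) cylinder(h = 14, r = 89);


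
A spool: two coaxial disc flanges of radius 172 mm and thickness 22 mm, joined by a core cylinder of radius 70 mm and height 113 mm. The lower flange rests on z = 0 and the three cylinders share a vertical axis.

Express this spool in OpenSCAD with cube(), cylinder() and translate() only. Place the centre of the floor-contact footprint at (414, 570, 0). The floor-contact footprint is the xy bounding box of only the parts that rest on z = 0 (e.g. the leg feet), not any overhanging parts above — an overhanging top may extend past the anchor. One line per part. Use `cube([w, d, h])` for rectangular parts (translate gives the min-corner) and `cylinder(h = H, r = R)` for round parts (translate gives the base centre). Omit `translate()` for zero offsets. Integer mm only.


translate([414, 570, 0]) cylinder(h = 22, r = 172);
translate([414, 570, 22]) cylinder(h = 113, r = 70);
translate([414, 570, 135]) cylinder(h = 22, r = 172);


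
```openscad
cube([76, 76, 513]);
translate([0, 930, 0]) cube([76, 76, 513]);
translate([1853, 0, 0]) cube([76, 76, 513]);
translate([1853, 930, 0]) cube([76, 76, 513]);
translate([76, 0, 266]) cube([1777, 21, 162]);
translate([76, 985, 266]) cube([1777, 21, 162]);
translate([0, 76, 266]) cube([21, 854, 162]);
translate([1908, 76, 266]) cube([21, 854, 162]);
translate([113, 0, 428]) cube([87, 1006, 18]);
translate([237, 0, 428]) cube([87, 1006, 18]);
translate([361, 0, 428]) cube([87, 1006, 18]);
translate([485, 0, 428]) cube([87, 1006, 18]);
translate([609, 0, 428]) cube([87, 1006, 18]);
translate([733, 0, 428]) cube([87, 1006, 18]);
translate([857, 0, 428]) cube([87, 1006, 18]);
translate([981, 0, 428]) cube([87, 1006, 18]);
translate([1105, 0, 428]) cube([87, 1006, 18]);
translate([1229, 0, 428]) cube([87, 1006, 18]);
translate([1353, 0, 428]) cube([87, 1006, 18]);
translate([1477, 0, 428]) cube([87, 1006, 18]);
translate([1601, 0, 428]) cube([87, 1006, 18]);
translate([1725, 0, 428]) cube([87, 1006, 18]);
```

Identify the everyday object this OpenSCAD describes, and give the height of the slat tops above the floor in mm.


A bed frame. The slat-top height is 446 mm.

Four posts, four rails, and a row of slats — a bed frame. Slats sit on the rails at z = 266 + 162 = 428; with slat thickness 18, the top is 446 mm.


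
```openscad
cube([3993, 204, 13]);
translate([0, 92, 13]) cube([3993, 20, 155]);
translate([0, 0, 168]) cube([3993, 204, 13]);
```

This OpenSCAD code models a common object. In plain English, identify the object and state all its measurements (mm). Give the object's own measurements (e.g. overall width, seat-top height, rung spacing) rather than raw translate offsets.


An I-beam lying along x, 3993 mm long. Overall section height 181 mm. Two flanges 204 mm wide (y) and 13 mm thick, one on the floor and one at the top; a web 20 mm thick runs between them, centred on the flange width.


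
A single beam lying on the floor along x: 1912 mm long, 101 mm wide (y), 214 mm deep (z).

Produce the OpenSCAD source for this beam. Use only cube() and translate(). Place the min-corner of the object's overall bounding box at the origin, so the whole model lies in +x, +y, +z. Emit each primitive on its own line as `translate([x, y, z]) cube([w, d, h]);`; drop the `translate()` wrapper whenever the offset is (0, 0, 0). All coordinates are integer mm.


cube([1912, 101, 214]);


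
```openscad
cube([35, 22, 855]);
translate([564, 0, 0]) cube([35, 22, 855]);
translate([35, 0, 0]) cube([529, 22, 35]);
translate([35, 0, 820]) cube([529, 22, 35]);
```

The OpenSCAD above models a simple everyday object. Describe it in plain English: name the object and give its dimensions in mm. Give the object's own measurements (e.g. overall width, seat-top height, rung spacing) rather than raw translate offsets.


A rectangular picture frame lying in the x–z plane (depth along y). The opening is 529 mm wide (x) by 785 mm tall (z), surrounded by a border 35 mm wide on all four sides. The frame is 22 mm deep and is made of two full-height vertical stiles with two horizontal rails fitted between them.


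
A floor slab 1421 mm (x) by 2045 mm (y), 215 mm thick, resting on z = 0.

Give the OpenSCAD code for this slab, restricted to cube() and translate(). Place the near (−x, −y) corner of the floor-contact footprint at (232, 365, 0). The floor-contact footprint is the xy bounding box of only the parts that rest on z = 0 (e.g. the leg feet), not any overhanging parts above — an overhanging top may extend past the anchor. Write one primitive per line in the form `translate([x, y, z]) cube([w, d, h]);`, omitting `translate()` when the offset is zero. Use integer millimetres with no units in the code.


translate([232, 365, 0]) cube([1421, 2045, 215]);


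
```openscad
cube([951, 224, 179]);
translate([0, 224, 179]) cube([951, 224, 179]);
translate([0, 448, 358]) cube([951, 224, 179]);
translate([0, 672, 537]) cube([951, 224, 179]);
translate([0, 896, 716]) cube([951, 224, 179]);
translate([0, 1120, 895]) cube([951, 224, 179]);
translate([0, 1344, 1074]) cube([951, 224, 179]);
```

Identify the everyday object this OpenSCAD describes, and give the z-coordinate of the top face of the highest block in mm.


A staircase. The total rise is 1253 mm.

7 identical blocks, each offset up and back from the previous — a staircase. Each step is 179 mm tall and there are 7 of them, so the total rise is 7 × 179 = 1253 mm.


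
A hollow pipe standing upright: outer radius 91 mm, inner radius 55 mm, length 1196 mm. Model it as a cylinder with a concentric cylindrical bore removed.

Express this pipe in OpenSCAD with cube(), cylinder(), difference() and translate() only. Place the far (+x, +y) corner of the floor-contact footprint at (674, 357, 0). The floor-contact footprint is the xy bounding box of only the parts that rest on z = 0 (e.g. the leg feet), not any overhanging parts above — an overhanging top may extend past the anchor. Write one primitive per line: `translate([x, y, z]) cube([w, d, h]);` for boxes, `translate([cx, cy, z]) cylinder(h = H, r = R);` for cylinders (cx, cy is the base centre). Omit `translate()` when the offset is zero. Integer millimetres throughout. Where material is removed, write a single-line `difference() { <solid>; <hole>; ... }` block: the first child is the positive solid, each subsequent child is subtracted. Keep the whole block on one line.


difference() { translate([583, 266, 0]) cylinder(h = 1196, r = 91); translate([583, 266, 0]) cylinder(h = 1196, r = 55); }


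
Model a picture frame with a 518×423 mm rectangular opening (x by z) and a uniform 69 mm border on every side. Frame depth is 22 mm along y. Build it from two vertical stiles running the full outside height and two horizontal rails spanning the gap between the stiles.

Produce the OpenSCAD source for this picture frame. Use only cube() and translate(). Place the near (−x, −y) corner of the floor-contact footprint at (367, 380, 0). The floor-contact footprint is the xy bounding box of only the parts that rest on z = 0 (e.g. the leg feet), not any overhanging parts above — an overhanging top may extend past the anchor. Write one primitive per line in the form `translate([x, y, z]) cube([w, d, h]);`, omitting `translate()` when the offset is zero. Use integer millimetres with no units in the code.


translate([367, 380, 0]) cube([69, 22, 561]);
translate([954, 380, 0]) cube([69, 22, 561]);
translate([436, 380, 0]) cube([518, 22, 69]);
translate([436, 380, 492]) cube([518, 22, 69]);


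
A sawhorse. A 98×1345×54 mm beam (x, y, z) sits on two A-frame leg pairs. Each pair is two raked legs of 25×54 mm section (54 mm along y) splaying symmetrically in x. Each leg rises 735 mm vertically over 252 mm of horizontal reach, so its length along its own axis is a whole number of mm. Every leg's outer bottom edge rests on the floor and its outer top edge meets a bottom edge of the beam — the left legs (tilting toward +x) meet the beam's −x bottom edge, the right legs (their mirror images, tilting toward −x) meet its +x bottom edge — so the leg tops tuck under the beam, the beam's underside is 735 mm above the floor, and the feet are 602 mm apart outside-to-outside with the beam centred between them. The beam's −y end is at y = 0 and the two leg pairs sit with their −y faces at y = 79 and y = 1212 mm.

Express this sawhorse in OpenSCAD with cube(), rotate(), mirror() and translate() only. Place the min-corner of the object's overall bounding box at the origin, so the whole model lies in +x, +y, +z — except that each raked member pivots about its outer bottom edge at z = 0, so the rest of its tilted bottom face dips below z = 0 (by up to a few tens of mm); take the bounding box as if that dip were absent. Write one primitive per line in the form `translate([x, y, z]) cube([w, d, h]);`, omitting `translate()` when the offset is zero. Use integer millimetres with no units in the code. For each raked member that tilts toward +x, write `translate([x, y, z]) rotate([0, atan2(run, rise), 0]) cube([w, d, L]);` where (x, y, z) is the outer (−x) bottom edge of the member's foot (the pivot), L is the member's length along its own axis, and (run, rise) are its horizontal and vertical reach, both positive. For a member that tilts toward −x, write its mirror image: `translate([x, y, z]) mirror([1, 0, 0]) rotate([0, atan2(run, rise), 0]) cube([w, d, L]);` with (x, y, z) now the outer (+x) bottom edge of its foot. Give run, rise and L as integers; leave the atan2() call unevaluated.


// leg length = √(252² + 735²) = 777
// right-leg outer foot x = 2·252 + 98 = 602
// beam min-corner = (252, 0, 735)
translate([252, 0, 735]) cube([98, 1345, 54]);
translate([0, 79, 0]) rotate([0, atan2(252, 735), 0]) cube([25, 54, 777]);
translate([602, 79, 0]) mirror([1, 0, 0]) rotate([0, atan2(252, 735), 0]) cube([25, 54, 777]);
translate([0, 1212, 0]) rotate([0, atan2(252, 735), 0]) cube([25, 54, 777]);
translate([602, 1212, 0]) mirror([1, 0, 0]) rotate([0, atan2(252, 735), 0]) cube([25, 54, 777]);


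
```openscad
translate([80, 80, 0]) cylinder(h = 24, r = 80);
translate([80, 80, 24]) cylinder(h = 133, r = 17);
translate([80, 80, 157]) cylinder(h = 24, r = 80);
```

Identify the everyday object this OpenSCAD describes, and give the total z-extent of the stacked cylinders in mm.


A spool. The overall height is 181 mm.

Three coaxial cylinders, large–small–large — a spool. Two 24 mm flanges and a 133 mm core give 24 + 133 + 24 = 181 mm.


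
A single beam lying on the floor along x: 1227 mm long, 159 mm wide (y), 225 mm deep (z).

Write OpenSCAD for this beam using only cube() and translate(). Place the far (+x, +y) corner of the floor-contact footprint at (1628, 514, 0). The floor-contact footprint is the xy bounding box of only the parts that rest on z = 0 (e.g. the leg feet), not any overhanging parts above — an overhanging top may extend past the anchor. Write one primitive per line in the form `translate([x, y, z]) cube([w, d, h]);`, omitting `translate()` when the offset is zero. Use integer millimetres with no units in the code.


translate([401, 355, 0]) cube([1227, 159, 225]);


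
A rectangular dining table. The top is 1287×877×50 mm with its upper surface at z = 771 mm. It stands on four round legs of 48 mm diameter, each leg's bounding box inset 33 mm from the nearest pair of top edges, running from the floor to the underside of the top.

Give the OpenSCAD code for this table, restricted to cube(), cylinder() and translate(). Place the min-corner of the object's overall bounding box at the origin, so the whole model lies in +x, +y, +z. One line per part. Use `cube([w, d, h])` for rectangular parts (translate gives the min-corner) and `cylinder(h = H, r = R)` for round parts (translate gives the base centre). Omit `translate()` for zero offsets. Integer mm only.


// leg_h = 771 - 50 = 721
translate([0, 0, 721]) cube([1287, 877, 50]);
translate([57, 57, 0]) cylinder(h = 721, r = 24);
translate([1230, 57, 0]) cylinder(h = 721, r = 24);
translate([57, 820, 0]) cylinder(h = 721, r = 24);
translate([1230, 820, 0]) cylinder(h = 721, r = 24);


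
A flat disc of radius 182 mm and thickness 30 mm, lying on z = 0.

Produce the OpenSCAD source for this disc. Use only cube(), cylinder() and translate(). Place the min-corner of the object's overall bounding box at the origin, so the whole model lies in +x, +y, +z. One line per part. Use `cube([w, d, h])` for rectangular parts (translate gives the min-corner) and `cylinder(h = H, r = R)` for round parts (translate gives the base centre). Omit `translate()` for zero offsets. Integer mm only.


translate([182, 182, 0]) cylinder(h = 30, r = 182);


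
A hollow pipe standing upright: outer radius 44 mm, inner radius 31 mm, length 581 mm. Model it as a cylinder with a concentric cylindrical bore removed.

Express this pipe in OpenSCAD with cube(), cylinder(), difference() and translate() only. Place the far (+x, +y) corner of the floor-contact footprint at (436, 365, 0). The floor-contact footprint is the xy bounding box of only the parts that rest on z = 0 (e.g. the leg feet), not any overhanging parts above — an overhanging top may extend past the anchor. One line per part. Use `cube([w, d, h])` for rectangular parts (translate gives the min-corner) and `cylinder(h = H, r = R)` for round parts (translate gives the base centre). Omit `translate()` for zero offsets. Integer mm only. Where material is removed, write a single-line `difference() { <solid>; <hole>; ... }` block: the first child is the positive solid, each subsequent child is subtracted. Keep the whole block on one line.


difference() { translate([392, 321, 0]) cylinder(h = 581, r = 44); translate([392, 321, 0]) cylinder(h = 581, r = 31); }


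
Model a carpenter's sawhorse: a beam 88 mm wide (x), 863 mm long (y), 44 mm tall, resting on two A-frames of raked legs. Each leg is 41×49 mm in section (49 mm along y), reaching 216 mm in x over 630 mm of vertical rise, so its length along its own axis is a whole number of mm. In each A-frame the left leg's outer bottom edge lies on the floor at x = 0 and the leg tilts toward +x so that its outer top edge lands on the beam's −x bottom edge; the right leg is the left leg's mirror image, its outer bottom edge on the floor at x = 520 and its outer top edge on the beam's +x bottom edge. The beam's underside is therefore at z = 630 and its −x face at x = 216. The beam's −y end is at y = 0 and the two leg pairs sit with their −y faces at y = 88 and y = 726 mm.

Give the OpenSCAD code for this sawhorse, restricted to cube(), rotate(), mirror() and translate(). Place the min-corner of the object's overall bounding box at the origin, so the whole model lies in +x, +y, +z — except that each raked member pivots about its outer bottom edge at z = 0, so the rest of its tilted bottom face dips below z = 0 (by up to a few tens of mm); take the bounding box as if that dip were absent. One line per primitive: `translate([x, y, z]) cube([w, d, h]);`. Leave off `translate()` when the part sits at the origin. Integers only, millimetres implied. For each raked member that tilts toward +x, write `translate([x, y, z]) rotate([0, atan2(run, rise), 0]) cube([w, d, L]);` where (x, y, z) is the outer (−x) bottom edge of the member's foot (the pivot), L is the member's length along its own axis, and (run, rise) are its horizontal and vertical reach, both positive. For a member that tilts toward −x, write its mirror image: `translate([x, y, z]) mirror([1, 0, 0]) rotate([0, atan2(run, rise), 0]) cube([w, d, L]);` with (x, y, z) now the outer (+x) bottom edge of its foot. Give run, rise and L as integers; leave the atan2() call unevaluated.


translate([216, 0, 630]) cube([88, 863, 44]);
translate([0, 88, 0]) rotate([0, atan2(216, 630), 0]) cube([41, 49, 666]);
translate([520, 88, 0]) mirror([1, 0, 0]) rotate([0, atan2(216, 630), 0]) cube([41, 49, 666]);
translate([0, 726, 0]) rotate([0, atan2(216, 630), 0]) cube([41, 49, 666]);
translate([520, 726, 0]) mirror([1, 0, 0]) rotate([0, atan2(216, 630), 0]) cube([41, 49, 666]);


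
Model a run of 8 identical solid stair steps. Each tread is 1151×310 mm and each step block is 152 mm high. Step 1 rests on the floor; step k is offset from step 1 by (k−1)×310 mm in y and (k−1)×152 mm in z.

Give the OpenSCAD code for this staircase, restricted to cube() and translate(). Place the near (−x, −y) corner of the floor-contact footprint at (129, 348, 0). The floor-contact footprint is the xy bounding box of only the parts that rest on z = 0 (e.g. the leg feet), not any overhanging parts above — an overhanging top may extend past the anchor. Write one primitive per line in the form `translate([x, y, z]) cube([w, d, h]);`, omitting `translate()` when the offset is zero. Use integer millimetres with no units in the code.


translate([129, 348, 0]) cube([1151, 310, 152]);
translate([129, 658, 152]) cube([1151, 310, 152]);
translate([129, 968, 304]) cube([1151, 310, 152]);
translate([129, 1278, 456]) cube([1151, 310, 152]);
translate([129, 1588, 608]) cube([1151, 310, 152]);
translate([129, 1898, 760]) cube([1151, 310, 152]);
translate([129, 2208, 912]) cube([1151, 310, 152]);
translate([129, 2518, 1064]) cube([1151, 310, 152]);


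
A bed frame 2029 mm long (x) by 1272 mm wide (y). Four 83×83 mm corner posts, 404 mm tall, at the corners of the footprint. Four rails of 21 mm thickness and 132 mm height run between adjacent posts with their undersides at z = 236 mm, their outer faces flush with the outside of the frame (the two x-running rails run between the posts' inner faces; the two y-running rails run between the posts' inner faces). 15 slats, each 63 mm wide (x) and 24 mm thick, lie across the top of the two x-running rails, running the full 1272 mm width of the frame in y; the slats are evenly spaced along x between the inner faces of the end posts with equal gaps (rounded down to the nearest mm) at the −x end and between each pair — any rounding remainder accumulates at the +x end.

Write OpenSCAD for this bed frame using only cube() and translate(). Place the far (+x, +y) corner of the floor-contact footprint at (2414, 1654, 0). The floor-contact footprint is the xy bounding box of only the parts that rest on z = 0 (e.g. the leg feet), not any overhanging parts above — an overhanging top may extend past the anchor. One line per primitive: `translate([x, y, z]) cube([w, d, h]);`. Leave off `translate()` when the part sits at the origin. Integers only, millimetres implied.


translate([385, 382, 0]) cube([83, 83, 404]);
translate([385, 1571, 0]) cube([83, 83, 404]);
translate([2331, 382, 0]) cube([83, 83, 404]);
translate([2331, 1571, 0]) cube([83, 83, 404]);
translate([468, 382, 236]) cube([1863, 21, 132]);
translate([468, 1633, 236]) cube([1863, 21, 132]);
translate([385, 465, 236]) cube([21, 1106, 132]);
translate([2393, 465, 236]) cube([21, 1106, 132]);
translate([525, 382, 368]) cube([63, 1272, 24]);
translate([645, 382, 368]) cube([63, 1272, 24]);
translate([765, 382, 368]) cube([63, 1272, 24]);
translate([885, 382, 368]) cube([63, 1272, 24]);
translate([1005, 382, 368]) cube([63, 1272, 24]);
translate([1125, 382, 368]) cube([63, 1272, 24]);
translate([1245, 382, 368]) cube([63, 1272, 24]);
translate([1365, 382, 368]) cube([63, 1272, 24]);
translate([1485, 382, 368]) cube([63, 1272, 24]);
translate([1605, 382, 368]) cube([63, 1272, 24]);
translate([1725, 382, 368]) cube([63, 1272, 24]);
translate([1845, 382, 368]) cube([63, 1272, 24]);
translate([1965, 382, 368]) cube([63, 1272, 24]);
translate([2085, 382, 368]) cube([63, 1272, 24]);
translate([2205, 382, 368]) cube([63, 1272, 24]);
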